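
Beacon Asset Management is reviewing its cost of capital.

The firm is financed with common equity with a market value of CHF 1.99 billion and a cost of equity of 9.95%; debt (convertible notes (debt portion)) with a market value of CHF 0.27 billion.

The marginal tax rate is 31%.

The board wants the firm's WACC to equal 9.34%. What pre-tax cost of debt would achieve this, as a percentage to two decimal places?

Total capital V = 1.99 + 0.27 = 2.26.
Equity weight = 1.99/2.26 = 0.8805.
Convertible notes (debt portion) weight = 0.27/2.26 = 0.1195.
Equity contribution = 0.8805 × 9.95% = 8.7613%.
Remaining for debt = 9.34% − 8.7613% = 0.5787%.
Rd × (1 − 31%) × 0.1195 = 0.5787%  ⇒  Rd = 7.0204%.

7.02%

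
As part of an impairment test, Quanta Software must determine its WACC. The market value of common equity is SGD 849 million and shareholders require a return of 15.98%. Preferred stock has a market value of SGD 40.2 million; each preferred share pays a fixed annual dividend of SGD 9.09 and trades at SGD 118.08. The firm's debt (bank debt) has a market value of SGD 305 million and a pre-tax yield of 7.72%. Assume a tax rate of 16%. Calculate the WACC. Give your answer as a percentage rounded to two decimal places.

13.28%

Cost of preferred: Rp = 9.09 / 118.08 = 7.6982%.
Total capital V = 849 + 40.2 + 305 = 1194.2.
Equity: weight = 849/1194.2 = 0.7109; cost = 15.98%.
Preferred: weight = 40.2/1194.2 = 0.0337; cost = 7.6982%.
Bank debt: weight = 305/1194.2 = 0.2554; after-tax cost = 7.72% × (1 − 16%) = 6.4848%.
WACC = 0.7109 × 15.9800% + 0.0337 × 7.6982% + 0.2554 × 6.4848% = 13.2761%.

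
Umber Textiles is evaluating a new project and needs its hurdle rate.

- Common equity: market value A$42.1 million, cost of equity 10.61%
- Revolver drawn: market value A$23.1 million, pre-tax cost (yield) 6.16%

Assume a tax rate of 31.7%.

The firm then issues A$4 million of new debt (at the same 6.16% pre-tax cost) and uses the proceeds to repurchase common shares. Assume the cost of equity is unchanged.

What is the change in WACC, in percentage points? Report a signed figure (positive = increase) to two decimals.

-0.39 pp

Current WACC:
Total capital V = 42.1 + 23.1 = 65.2.
Equity: weight = 42.1/65.2 = 0.6457; cost = 10.61%.
Revolver drawn: weight = 23.1/65.2 = 0.3543; after-tax cost = 6.16% × (1 − 31.7%) = 4.2073%.
WACC = 0.6457 × 10.6100% + 0.3543 × 4.2073% = 8.3416%.
After the change:
Total capital V = 38.1 + 27.1 = 65.2.
Equity: weight = 38.1/65.2 = 0.5844; cost = 10.61%.
Revolver drawn: weight = 27.1/65.2 = 0.4156; after-tax cost = 6.16% × (1 − 31.7%) = 4.2073%.
WACC = 0.5844 × 10.6100% + 0.4156 × 4.2073% = 7.9487%.
Change in WACC = 7.9487% − 8.3416% = -0.3928 pp.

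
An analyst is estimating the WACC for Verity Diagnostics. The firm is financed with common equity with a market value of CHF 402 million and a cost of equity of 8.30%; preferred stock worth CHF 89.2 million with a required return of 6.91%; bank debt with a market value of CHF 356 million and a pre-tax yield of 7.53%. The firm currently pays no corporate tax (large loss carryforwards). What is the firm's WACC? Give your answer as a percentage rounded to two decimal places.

Total capital V = 402 + 89.2 + 356 = 847.2.
Equity: weight = 402/847.2 = 0.4745; cost = 8.3%.
Preferred: weight = 89.2/847.2 = 0.1053; cost = 6.91%.
Bank debt: weight = 356/847.2 = 0.4202; after-tax cost = 7.53% × (1 − 0%) = 7.5300%.
WACC = 0.4745 × 8.3000% + 0.1053 × 6.9100% + 0.4202 × 7.5300% = 7.8301%.

7.83%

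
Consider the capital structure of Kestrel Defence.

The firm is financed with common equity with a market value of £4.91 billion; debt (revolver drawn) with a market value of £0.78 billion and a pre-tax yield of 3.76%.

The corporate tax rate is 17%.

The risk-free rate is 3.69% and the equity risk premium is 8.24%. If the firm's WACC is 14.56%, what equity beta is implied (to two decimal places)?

1.54

Total capital V = 4.91 + 0.78 = 5.69.
Equity weight = 4.91/5.69 = 0.8629.
Revolver drawn weight = 0.78/5.69 = 0.1371.
Debt contribution = 0.1371 × 3.76% × (1 − 17%) = 0.4278%.
Required equity contribution = 14.56% − 0.4278% = 14.1322%  ⇒  Re = 16.3772%.
CAPM: 16.3772% = 3.69% + β × 8.24%  ⇒  β = 1.5397.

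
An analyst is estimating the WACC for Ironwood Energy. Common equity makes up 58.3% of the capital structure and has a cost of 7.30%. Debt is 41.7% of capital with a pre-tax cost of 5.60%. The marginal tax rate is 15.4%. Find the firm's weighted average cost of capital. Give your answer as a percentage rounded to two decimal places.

6.23%

After-tax cost of debt = 5.6% × (1 − 15.4%) = 4.7376%.
WACC = 0.583 × 7.3000% + 0.417 × 4.7376% = 6.2315%.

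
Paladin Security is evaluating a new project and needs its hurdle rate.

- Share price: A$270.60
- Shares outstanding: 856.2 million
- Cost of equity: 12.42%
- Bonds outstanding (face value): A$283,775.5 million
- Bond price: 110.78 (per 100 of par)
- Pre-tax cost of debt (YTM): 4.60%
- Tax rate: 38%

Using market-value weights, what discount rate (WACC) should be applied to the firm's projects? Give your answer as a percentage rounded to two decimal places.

Market value of equity E = 270.6 × 856.2m = 231687.72m. Market value of debt D = 283775.5m × 110.78/100 = 314366.4989m.
Total capital V = 231687.72 + 314366.4989 = 546054.2189.
Equity: weight = 231687.72/546054.2189 = 0.4243; cost = 12.42%.
Bonds outstanding: weight = 314366.4989/546054.2189 = 0.5757; after-tax cost = 4.6% × (1 − 38%) = 2.8520%.
WACC = 0.4243 × 12.4200% + 0.5757 × 2.8520% = 6.9116%.

6.91%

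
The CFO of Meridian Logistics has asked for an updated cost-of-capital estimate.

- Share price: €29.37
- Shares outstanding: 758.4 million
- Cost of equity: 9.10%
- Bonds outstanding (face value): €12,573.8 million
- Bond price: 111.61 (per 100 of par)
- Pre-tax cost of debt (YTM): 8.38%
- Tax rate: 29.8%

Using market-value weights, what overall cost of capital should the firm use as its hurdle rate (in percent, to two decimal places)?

Market value of equity E = 29.37 × 758.4m = 22274.208m. Market value of debt D = 12573.8m × 111.61/100 = 14033.61818m.
Total capital V = 22274.208 + 14033.61818 = 36307.82618.
Equity: weight = 22274.208/36307.82618 = 0.6135; cost = 9.1%.
Bonds outstanding: weight = 14033.61818/36307.82618 = 0.3865; after-tax cost = 8.38% × (1 − 29.8%) = 5.8828%.
WACC = 0.6135 × 9.1000% + 0.3865 × 5.8828% = 7.8565%.

7.86%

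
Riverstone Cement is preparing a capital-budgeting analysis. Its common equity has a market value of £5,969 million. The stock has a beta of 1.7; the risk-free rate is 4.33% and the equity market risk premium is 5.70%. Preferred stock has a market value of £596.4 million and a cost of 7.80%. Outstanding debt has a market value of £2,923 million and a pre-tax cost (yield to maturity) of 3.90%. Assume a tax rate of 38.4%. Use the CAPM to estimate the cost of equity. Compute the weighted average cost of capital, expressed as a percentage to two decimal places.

10.05%

Cost of equity via CAPM: Re = 4.33% + 1.7 × 5.7% = 14.0200%.
Total capital V = 5969 + 596.4 + 2923 = 9488.4.
Equity: weight = 5969/9488.4 = 0.6291; cost = 14.02%.
Preferred: weight = 596.4/9488.4 = 0.0629; cost = 7.8%.
Debt: weight = 2923/9488.4 = 0.3081; after-tax cost = 3.9% × (1 − 38.4%) = 2.4024%.
WACC = 0.6291 × 14.0200% + 0.0629 × 7.8000% + 0.3081 × 2.4024% = 10.0501%.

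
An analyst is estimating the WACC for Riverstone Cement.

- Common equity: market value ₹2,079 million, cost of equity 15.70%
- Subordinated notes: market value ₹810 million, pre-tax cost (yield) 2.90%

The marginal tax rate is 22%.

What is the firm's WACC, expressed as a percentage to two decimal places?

Total capital V = 2079 + 810 = 2889.
Equity: weight = 2079/2889 = 0.7196; cost = 15.7%.
Subordinated notes: weight = 810/2889 = 0.2804; after-tax cost = 2.9% × (1 − 22%) = 2.2620%.
WACC = 0.7196 × 15.7000% + 0.2804 × 2.2620% = 11.9323%.

11.93%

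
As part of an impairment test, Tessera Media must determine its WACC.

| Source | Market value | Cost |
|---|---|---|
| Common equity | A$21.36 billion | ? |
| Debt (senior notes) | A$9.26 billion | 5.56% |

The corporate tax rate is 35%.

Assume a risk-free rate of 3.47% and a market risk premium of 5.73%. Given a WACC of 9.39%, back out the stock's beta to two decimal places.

1.47

Total capital V = 21.36 + 9.26 = 30.62.
Equity weight = 21.36/30.62 = 0.6976.
Senior notes weight = 9.26/30.62 = 0.3024.
Debt contribution = 0.3024 × 5.56% × (1 − 35%) = 1.0929%.
Required equity contribution = 9.39% − 1.0929% = 8.2971%  ⇒  Re = 11.8940%.
CAPM: 11.8940% = 3.47% + β × 5.73%  ⇒  β = 1.4702.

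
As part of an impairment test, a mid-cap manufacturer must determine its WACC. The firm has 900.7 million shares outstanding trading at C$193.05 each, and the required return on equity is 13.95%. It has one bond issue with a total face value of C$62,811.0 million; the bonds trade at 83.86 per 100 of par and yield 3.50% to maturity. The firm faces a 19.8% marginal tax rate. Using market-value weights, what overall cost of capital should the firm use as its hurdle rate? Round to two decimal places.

Market value of equity E = 193.05 × 900.7m = 173880.135m. Market value of debt D = 62811m × 83.86/100 = 52673.3046m.
Total capital V = 173880.135 + 52673.3046 = 226553.4396.
Equity: weight = 173880.135/226553.4396 = 0.7675; cost = 13.95%.
Bonds outstanding: weight = 52673.3046/226553.4396 = 0.2325; after-tax cost = 3.5% × (1 − 19.8%) = 2.8070%.
WACC = 0.7675 × 13.9500% + 0.2325 × 2.8070% = 11.3593%.

11.36%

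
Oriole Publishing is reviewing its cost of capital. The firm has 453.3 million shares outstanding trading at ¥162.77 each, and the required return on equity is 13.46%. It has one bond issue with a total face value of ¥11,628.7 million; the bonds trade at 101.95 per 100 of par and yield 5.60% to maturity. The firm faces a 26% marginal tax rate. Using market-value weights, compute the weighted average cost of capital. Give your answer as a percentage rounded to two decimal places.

Market value of equity E = 162.77 × 453.3m = 73783.641m. Market value of debt D = 11628.7m × 101.95/100 = 11855.45965m.
Total capital V = 73783.641 + 11855.45965 = 85639.10065.
Equity: weight = 73783.641/85639.10065 = 0.8616; cost = 13.46%.
Bonds outstanding: weight = 11855.45965/85639.10065 = 0.1384; after-tax cost = 5.6% × (1 − 26%) = 4.1440%.
WACC = 0.8616 × 13.4600% + 0.1384 × 4.1440% = 12.1703%.

12.17%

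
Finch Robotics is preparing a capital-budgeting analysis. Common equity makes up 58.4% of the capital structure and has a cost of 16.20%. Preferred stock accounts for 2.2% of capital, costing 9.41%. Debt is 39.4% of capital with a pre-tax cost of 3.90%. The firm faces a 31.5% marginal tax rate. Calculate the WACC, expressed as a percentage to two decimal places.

10.72%

After-tax cost of debt = 3.9% × (1 − 31.5%) = 2.6715%.
WACC = 0.584 × 16.2000% + 0.022 × 9.4100% + 0.394 × 2.6715% = 10.7204%.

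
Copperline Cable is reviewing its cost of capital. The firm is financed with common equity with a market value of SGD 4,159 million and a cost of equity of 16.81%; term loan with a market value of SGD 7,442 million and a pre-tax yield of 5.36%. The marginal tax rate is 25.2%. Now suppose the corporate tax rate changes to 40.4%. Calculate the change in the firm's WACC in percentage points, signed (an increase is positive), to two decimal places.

-0.52 pp

Current WACC:
Total capital V = 4159 + 7442 = 11601.
Equity: weight = 4159/11601 = 0.3585; cost = 16.81%.
Term loan: weight = 7442/11601 = 0.6415; after-tax cost = 5.36% × (1 − 25.2%) = 4.0093%.
WACC = 0.3585 × 16.8100% + 0.6415 × 4.0093% = 8.5984%.
After the change:
Total capital V = 4159 + 7442 = 11601.
Equity: weight = 4159/11601 = 0.3585; cost = 16.81%.
Term loan: weight = 7442/11601 = 0.6415; after-tax cost = 5.36% × (1 − 40.4%) = 3.1946%.
WACC = 0.3585 × 16.8100% + 0.6415 × 3.1946% = 8.0757%.
Change in WACC = 8.0757% − 8.5984% = -0.5226 pp.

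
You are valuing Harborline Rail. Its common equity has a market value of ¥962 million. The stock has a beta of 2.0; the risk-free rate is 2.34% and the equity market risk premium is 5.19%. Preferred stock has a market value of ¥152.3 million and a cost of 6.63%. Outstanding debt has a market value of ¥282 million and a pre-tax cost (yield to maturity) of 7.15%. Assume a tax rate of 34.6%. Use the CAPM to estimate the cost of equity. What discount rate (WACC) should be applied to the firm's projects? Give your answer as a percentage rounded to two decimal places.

10.43%

Cost of equity via CAPM: Re = 2.34% + 2.0 × 5.19% = 12.7200%.
Total capital V = 962 + 152.3 + 282 = 1396.3.
Equity: weight = 962/1396.3 = 0.6890; cost = 12.72%.
Preferred: weight = 152.3/1396.3 = 0.1091; cost = 6.63%.
Debt: weight = 282/1396.3 = 0.2020; after-tax cost = 7.15% × (1 − 34.6%) = 4.6761%.
WACC = 0.6890 × 12.7200% + 0.1091 × 6.6300% + 0.2020 × 4.6761% = 10.4312%.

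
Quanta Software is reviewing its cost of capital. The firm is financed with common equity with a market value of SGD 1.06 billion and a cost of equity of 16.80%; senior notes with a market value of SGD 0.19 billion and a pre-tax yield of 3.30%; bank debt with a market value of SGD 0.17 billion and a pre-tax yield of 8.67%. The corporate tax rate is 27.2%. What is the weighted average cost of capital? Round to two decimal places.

13.62%

Total capital V = 1.06 + 0.19 + 0.17 = 1.42.
Equity: weight = 1.06/1.42 = 0.7465; cost = 16.8%.
Senior notes: weight = 0.19/1.42 = 0.1338; after-tax cost = 3.3% × (1 − 27.2%) = 2.4024%.
Bank debt: weight = 0.17/1.42 = 0.1197; after-tax cost = 8.67% × (1 − 27.2%) = 6.3118%.
WACC = 0.7465 × 16.8000% + 0.1338 × 2.4024% + 0.1197 × 6.3118% = 13.6179%.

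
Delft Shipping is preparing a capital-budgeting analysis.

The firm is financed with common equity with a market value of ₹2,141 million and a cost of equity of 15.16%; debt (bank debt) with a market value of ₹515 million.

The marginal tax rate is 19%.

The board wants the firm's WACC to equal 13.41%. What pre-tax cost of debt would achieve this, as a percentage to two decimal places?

7.57%

Total capital V = 2141 + 515 = 2656.
Equity weight = 2141/2656 = 0.8061.
Bank debt weight = 515/2656 = 0.1939.
Equity contribution = 0.8061 × 15.16% = 12.2205%.
Remaining for debt = 13.41% − 12.2205% = 1.1895%.
Rd × (1 − 19%) × 0.1939 = 1.1895%  ⇒  Rd = 7.5738%.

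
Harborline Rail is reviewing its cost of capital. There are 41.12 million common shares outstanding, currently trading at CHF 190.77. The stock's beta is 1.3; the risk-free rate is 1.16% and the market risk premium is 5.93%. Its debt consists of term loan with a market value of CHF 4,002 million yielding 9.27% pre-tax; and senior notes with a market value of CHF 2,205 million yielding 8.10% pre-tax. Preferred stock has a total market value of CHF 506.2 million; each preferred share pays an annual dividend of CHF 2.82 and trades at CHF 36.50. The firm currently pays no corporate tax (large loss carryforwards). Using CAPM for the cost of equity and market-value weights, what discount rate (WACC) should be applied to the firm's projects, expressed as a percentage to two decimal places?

Cost of equity via CAPM: Re = 1.16% + 1.3 × 5.93% = 8.8690%.
Cost of preferred: Rp = 2.82 / 36.5 = 7.7260%.
Market value of equity E = 190.77 × 41.12m = 7844.4624m.
Total capital V = 7844.4624 + 506.2 + 4002 + 2205 = 14557.6624.
Equity: weight = 7844.4624/14557.6624 = 0.5389; cost = 8.869%.
Preferred: weight = 506.2/14557.6624 = 0.0348; cost = 7.726%.
Term loan: weight = 4002/14557.6624 = 0.2749; after-tax cost = 9.27% × (1 − 0%) = 9.2700%.
Senior notes: weight = 2205/14557.6624 = 0.1515; after-tax cost = 8.1% × (1 − 0%) = 8.1000%.
WACC = 0.5389 × 8.8690% + 0.0348 × 7.7260% + 0.2749 × 9.2700% + 0.1515 × 8.1000% = 8.8230%.

8.82%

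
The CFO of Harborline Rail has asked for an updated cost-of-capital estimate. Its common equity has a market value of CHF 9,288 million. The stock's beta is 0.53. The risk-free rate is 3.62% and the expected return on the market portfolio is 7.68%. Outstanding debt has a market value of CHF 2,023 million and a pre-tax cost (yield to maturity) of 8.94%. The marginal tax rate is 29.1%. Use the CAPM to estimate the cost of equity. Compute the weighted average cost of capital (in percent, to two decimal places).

5.87%

Market risk premium = 7.68% − 3.62% = 4.06%.
Cost of equity via CAPM: Re = 3.62% + 0.53 × 4.06% = 5.7718%.
Total capital V = 9288 + 2023 = 11311.
Equity: weight = 9288/11311 = 0.8211; cost = 5.7718%.
Debt: weight = 2023/11311 = 0.1789; after-tax cost = 8.94% × (1 − 29.1%) = 6.3385%.
WACC = 0.8211 × 5.7718% + 0.1789 × 6.3385% = 5.8731%.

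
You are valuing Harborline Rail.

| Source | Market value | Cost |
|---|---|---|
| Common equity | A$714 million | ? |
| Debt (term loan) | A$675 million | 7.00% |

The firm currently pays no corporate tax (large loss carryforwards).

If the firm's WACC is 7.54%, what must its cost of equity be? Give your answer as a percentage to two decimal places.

8.05%

Total capital V = 714 + 675 = 1389.
Equity weight = 714/1389 = 0.5140.
Term loan weight = 675/1389 = 0.4860.
Debt contribution = 0.4860 × 7% × (1 − 0%) = 3.4017%.
Required equity contribution = 7.54% − 3.4017% = 4.1383%.
Re = 4.1383% / 0.5140 = 8.0505%.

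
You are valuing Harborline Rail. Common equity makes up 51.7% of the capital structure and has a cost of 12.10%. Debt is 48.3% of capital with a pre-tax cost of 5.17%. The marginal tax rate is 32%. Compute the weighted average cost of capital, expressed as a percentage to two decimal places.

7.95%

After-tax cost of debt = 5.17% × (1 − 32%) = 3.5156%.
WACC = 0.517 × 12.1000% + 0.483 × 3.5156% = 7.9537%.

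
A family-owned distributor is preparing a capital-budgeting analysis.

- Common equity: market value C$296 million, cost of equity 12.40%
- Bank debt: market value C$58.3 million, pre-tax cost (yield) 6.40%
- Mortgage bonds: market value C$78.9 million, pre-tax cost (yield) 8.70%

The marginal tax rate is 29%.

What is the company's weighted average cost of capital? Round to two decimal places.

Total capital V = 296 + 58.3 + 78.9 = 433.2.
Equity: weight = 296/433.2 = 0.6833; cost = 12.4%.
Bank debt: weight = 58.3/433.2 = 0.1346; after-tax cost = 6.4% × (1 − 29%) = 4.5440%.
Mortgage bonds: weight = 78.9/433.2 = 0.1821; after-tax cost = 8.7% × (1 − 29%) = 6.1770%.
WACC = 0.6833 × 12.4000% + 0.1346 × 4.5440% + 0.1821 × 6.1770% = 10.2093%.

10.21%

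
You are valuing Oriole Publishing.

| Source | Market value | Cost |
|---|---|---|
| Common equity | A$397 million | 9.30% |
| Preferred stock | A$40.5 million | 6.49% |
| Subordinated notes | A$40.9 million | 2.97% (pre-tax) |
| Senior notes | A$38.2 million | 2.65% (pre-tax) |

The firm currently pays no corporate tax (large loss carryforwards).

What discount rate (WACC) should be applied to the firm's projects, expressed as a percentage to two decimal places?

Total capital V = 397 + 40.5 + 40.9 + 38.2 = 516.6.
Equity: weight = 397/516.6 = 0.7685; cost = 9.3%.
Preferred: weight = 40.5/516.6 = 0.0784; cost = 6.49%.
Subordinated notes: weight = 40.9/516.6 = 0.0792; after-tax cost = 2.97% × (1 − 0%) = 2.9700%.
Senior notes: weight = 38.2/516.6 = 0.0739; after-tax cost = 2.65% × (1 − 0%) = 2.6500%.
WACC = 0.7685 × 9.3000% + 0.0784 × 6.4900% + 0.0792 × 2.9700% + 0.0739 × 2.6500% = 8.0868%.

8.09%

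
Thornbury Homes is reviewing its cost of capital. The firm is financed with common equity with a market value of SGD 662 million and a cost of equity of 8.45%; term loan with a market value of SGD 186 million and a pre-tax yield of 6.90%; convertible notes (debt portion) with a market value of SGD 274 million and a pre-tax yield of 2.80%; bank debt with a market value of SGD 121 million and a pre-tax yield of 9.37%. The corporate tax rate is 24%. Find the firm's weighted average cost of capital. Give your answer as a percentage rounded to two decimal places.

Total capital V = 662 + 186 + 274 + 121 = 1243.
Equity: weight = 662/1243 = 0.5326; cost = 8.45%.
Term loan: weight = 186/1243 = 0.1496; after-tax cost = 6.9% × (1 − 24%) = 5.2440%.
Convertible notes (debt portion): weight = 274/1243 = 0.2204; after-tax cost = 2.8% × (1 − 24%) = 2.1280%.
Bank debt: weight = 121/1243 = 0.0973; after-tax cost = 9.37% × (1 − 24%) = 7.1212%.
WACC = 0.5326 × 8.4500% + 0.1496 × 5.2440% + 0.2204 × 2.1280% + 0.0973 × 7.1212% = 6.4473%.

6.45%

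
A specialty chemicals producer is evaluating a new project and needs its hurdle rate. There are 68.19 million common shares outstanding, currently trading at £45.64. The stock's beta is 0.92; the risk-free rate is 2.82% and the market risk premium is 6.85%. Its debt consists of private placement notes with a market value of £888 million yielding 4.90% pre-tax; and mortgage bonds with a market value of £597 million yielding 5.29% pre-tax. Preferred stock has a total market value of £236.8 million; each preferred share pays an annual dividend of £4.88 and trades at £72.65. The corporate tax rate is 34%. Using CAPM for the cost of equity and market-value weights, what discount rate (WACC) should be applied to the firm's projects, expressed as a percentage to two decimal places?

Cost of equity via CAPM: Re = 2.82% + 0.92 × 6.85% = 9.1220%.
Cost of preferred: Rp = 4.88 / 72.65 = 6.7171%.
Market value of equity E = 45.64 × 68.19m = 3112.1916m.
Total capital V = 3112.1916 + 236.8 + 888 + 597 = 4833.9916.
Equity: weight = 3112.1916/4833.9916 = 0.6438; cost = 9.122%.
Preferred: weight = 236.8/4833.9916 = 0.0490; cost = 6.7171%.
Private placement notes: weight = 888/4833.9916 = 0.1837; after-tax cost = 4.9% × (1 − 34%) = 3.2340%.
Mortgage bonds: weight = 597/4833.9916 = 0.1235; after-tax cost = 5.29% × (1 − 34%) = 3.4914%.
WACC = 0.6438 × 9.1220% + 0.0490 × 6.7171% + 0.1837 × 3.2340% + 0.1235 × 3.4914% = 7.2272%.

7.23%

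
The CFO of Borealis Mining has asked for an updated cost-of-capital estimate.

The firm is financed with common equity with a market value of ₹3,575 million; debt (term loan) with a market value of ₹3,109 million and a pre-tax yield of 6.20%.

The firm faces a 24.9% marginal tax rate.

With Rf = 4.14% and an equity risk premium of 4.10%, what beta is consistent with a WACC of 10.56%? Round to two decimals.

2.82

Total capital V = 3575 + 3109 = 6684.
Equity weight = 3575/6684 = 0.5349.
Term loan weight = 3109/6684 = 0.4651.
Debt contribution = 0.4651 × 6.2% × (1 − 24.9%) = 2.1658%.
Required equity contribution = 10.56% − 2.1658% = 8.3942%  ⇒  Re = 15.6942%.
CAPM: 15.6942% = 4.14% + β × 4.1%  ⇒  β = 2.8181.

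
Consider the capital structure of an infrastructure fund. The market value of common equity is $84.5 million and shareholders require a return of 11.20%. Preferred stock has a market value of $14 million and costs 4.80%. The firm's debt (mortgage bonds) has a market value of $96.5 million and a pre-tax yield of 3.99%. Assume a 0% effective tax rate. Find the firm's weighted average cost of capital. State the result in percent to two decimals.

Total capital V = 84.5 + 14 + 96.5 = 195.
Equity: weight = 84.5/195 = 0.4333; cost = 11.2%.
Preferred: weight = 14/195 = 0.0718; cost = 4.8%.
Mortgage bonds: weight = 96.5/195 = 0.4949; after-tax cost = 3.99% × (1 − 0%) = 3.9900%.
WACC = 0.4333 × 11.2000% + 0.0718 × 4.8000% + 0.4949 × 3.9900% = 7.1725%.

7.17%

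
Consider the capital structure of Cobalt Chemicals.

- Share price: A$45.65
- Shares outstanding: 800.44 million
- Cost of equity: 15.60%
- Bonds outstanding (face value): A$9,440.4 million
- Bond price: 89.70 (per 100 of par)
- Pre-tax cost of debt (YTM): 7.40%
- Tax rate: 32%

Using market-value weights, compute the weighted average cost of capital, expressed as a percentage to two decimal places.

13.61%

Market value of equity E = 45.65 × 800.44m = 36540.086m. Market value of debt D = 9440.4m × 89.7/100 = 8468.0388m.
Total capital V = 36540.086 + 8468.0388 = 45008.1248.
Equity: weight = 36540.086/45008.1248 = 0.8119; cost = 15.6%.
Bonds outstanding: weight = 8468.0388/45008.1248 = 0.1881; after-tax cost = 7.4% × (1 − 32%) = 5.0320%.
WACC = 0.8119 × 15.6000% + 0.1881 × 5.0320% = 13.6117%.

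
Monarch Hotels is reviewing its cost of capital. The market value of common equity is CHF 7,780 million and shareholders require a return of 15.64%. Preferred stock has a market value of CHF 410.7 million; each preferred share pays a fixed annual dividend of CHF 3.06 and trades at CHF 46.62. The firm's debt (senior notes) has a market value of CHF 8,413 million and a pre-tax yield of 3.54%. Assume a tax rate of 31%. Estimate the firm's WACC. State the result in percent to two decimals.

8.73%

Cost of preferred: Rp = 3.06 / 46.62 = 6.5637%.
Total capital V = 7780 + 410.7 + 8413 = 16603.7.
Equity: weight = 7780/16603.7 = 0.4686; cost = 15.64%.
Preferred: weight = 410.7/16603.7 = 0.0247; cost = 6.5637%.
Senior notes: weight = 8413/16603.7 = 0.5067; after-tax cost = 3.54% × (1 − 31%) = 2.4426%.
WACC = 0.4686 × 15.6400% + 0.0247 × 6.5637% + 0.5067 × 2.4426% = 8.7284%.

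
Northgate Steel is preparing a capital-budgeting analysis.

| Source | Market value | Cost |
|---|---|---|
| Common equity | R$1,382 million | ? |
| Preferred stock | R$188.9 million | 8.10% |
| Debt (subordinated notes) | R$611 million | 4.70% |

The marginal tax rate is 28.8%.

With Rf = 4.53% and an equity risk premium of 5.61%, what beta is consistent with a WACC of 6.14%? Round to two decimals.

0.46

Total capital V = 1382 + 188.9 + 611 = 2181.9.
Equity weight = 1382/2181.9 = 0.6334.
Preferred weight = 188.9/2181.9 = 0.0866.
Subordinated notes weight = 611/2181.9 = 0.2800.
Debt contribution = 0.2800 × 4.7% × (1 − 28.8%) = 0.9371%.
Preferred contribution = 0.0866 × 8.1% = 0.7013%.
Required equity contribution = 6.14% − 1.6384% = 4.5016%  ⇒  Re = 7.1072%.
CAPM: 7.1072% = 4.53% + β × 5.61%  ⇒  β = 0.4594.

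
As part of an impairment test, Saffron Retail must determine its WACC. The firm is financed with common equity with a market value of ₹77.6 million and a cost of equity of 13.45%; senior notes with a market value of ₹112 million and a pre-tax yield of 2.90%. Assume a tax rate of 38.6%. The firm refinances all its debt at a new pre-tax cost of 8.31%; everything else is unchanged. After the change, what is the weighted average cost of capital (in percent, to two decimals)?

After the change:
Total capital V = 77.6 + 112 = 189.6.
Equity: weight = 77.6/189.6 = 0.4093; cost = 13.45%.
Senior notes: weight = 112/189.6 = 0.5907; after-tax cost = 8.31% × (1 − 38.6%) = 5.1023%.
WACC = 0.4093 × 13.4500% + 0.5907 × 5.1023% = 8.5189%.

8.52%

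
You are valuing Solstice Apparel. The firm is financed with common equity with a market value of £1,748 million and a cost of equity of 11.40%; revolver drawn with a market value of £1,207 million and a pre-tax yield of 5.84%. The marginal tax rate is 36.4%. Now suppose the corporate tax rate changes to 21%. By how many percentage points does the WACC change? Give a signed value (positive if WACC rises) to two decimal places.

+0.37 pp

Current WACC:
Total capital V = 1748 + 1207 = 2955.
Equity: weight = 1748/2955 = 0.5915; cost = 11.4%.
Revolver drawn: weight = 1207/2955 = 0.4085; after-tax cost = 5.84% × (1 − 36.4%) = 3.7142%.
WACC = 0.5915 × 11.4000% + 0.4085 × 3.7142% = 8.2607%.
After the change:
Total capital V = 1748 + 1207 = 2955.
Equity: weight = 1748/2955 = 0.5915; cost = 11.4%.
Revolver drawn: weight = 1207/2955 = 0.4085; after-tax cost = 5.84% × (1 − 21%) = 4.6136%.
WACC = 0.5915 × 11.4000% + 0.4085 × 4.6136% = 8.6280%.
Change in WACC = 8.6280% − 8.2607% = 0.3674 pp.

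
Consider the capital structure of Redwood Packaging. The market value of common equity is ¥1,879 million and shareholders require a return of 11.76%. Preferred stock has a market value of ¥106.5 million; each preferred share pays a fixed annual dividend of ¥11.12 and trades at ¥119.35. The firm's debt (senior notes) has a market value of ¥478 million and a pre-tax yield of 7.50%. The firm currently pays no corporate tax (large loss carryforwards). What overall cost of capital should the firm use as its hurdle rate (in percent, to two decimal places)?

Cost of preferred: Rp = 11.12 / 119.35 = 9.3171%.
Total capital V = 1879 + 106.5 + 478 = 2463.5.
Equity: weight = 1879/2463.5 = 0.7627; cost = 11.76%.
Preferred: weight = 106.5/2463.5 = 0.0432; cost = 9.3171%.
Senior notes: weight = 478/2463.5 = 0.1940; after-tax cost = 7.5% × (1 − 0%) = 7.5000%.
WACC = 0.7627 × 11.7600% + 0.0432 × 9.3171% + 0.1940 × 7.5000% = 10.8278%.

10.83%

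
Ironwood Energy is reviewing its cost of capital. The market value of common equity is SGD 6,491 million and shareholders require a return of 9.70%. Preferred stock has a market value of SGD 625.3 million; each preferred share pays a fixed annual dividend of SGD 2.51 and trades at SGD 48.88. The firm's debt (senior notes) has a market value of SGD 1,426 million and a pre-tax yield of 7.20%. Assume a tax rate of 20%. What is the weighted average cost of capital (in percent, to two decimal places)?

Cost of preferred: Rp = 2.51 / 48.88 = 5.1350%.
Total capital V = 6491 + 625.3 + 1426 = 8542.3.
Equity: weight = 6491/8542.3 = 0.7599; cost = 9.7%.
Preferred: weight = 625.3/8542.3 = 0.0732; cost = 5.135%.
Senior notes: weight = 1426/8542.3 = 0.1669; after-tax cost = 7.2% × (1 − 20%) = 5.7600%.
WACC = 0.7599 × 9.7000% + 0.0732 × 5.1350% + 0.1669 × 5.7600% = 8.7081%.

8.71%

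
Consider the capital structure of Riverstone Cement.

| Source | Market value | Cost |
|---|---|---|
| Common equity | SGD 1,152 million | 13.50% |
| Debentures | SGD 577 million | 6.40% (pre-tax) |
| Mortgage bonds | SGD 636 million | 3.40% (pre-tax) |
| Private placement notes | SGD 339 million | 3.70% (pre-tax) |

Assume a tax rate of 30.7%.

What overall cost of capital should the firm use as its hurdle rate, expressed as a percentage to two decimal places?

7.57%

Total capital V = 1152 + 577 + 636 + 339 = 2704.
Equity: weight = 1152/2704 = 0.4260; cost = 13.5%.
Debentures: weight = 577/2704 = 0.2134; after-tax cost = 6.4% × (1 − 30.7%) = 4.4352%.
Mortgage bonds: weight = 636/2704 = 0.2352; after-tax cost = 3.4% × (1 − 30.7%) = 2.3562%.
Private placement notes: weight = 339/2704 = 0.1254; after-tax cost = 3.7% × (1 − 30.7%) = 2.5641%.
WACC = 0.4260 × 13.5000% + 0.2134 × 4.4352% + 0.2352 × 2.3562% + 0.1254 × 2.5641% = 7.5736%.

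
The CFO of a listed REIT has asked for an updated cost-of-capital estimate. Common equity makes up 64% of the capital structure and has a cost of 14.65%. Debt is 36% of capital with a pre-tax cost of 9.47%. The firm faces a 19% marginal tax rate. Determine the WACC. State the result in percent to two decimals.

After-tax cost of debt = 9.47% × (1 − 19%) = 7.6707%.
WACC = 0.640 × 14.6500% + 0.360 × 7.6707% = 12.1375%.

12.14%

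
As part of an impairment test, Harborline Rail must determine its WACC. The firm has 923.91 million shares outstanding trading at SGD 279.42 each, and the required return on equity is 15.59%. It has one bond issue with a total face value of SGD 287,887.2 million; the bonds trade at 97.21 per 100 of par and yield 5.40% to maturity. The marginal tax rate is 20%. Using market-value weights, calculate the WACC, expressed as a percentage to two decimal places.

9.73%

Market value of equity E = 279.42 × 923.91m = 258158.9322m. Market value of debt D = 287887.2m × 97.21/100 = 279855.14712m.
Total capital V = 258158.9322 + 279855.14712 = 538014.07932.
Equity: weight = 258158.9322/538014.07932 = 0.4798; cost = 15.59%.
Bonds outstanding: weight = 279855.14712/538014.07932 = 0.5202; after-tax cost = 5.4% × (1 − 20%) = 4.3200%.
WACC = 0.4798 × 15.5900% + 0.5202 × 4.3200% = 9.7278%.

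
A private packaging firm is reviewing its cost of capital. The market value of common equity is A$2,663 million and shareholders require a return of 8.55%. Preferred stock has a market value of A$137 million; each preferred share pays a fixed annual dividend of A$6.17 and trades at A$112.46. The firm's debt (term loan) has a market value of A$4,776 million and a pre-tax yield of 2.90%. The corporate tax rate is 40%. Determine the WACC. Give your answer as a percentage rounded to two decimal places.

Cost of preferred: Rp = 6.17 / 112.46 = 5.4864%.
Total capital V = 2663 + 137 + 4776 = 7576.
Equity: weight = 2663/7576 = 0.3515; cost = 8.55%.
Preferred: weight = 137/7576 = 0.0181; cost = 5.4864%.
Term loan: weight = 4776/7576 = 0.6304; after-tax cost = 2.9% × (1 − 40%) = 1.7400%.
WACC = 0.3515 × 8.5500% + 0.0181 × 5.4864% + 0.6304 × 1.7400% = 4.2015%.

4.20%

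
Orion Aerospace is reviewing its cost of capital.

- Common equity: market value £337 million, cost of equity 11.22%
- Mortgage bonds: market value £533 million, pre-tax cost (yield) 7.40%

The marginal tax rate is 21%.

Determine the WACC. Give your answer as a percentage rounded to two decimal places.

Total capital V = 337 + 533 = 870.
Equity: weight = 337/870 = 0.3874; cost = 11.22%.
Mortgage bonds: weight = 533/870 = 0.6126; after-tax cost = 7.4% × (1 − 21%) = 5.8460%.
WACC = 0.3874 × 11.2200% + 0.6126 × 5.8460% = 7.9277%.

7.93%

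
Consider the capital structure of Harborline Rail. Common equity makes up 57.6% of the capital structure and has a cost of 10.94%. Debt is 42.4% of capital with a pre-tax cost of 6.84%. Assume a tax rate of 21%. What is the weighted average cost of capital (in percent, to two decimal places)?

8.59%

After-tax cost of debt = 6.84% × (1 − 21%) = 5.4036%.
WACC = 0.576 × 10.9400% + 0.424 × 5.4036% = 8.5926%.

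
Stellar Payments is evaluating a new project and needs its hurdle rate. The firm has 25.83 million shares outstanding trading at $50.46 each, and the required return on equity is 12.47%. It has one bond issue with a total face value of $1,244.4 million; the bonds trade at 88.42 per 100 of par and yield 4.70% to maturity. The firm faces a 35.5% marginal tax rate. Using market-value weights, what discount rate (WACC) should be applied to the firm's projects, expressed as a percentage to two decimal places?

Market value of equity E = 50.46 × 25.83m = 1303.3818m. Market value of debt D = 1244.4m × 88.42/100 = 1100.29848m.
Total capital V = 1303.3818 + 1100.29848 = 2403.68028.
Equity: weight = 1303.3818/2403.68028 = 0.5422; cost = 12.47%.
Bonds outstanding: weight = 1100.29848/2403.68028 = 0.4578; after-tax cost = 4.7% × (1 − 35.5%) = 3.0315%.
WACC = 0.5422 × 12.4700% + 0.4578 × 3.0315% = 8.1495%.

8.15%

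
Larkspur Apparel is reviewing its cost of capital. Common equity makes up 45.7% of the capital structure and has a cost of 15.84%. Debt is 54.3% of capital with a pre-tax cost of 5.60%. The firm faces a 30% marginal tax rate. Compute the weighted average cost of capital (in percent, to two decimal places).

After-tax cost of debt = 5.6% × (1 − 30%) = 3.9200%.
WACC = 0.457 × 15.8400% + 0.543 × 3.9200% = 9.3674%.

9.37%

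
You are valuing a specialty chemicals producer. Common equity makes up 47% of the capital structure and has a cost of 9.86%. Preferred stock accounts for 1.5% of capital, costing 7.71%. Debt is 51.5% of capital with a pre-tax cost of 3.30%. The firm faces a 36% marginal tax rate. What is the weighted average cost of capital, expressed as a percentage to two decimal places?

5.84%

After-tax cost of debt = 3.3% × (1 − 36%) = 2.1120%.
WACC = 0.470 × 9.8600% + 0.015 × 7.7100% + 0.515 × 2.1120% = 5.8375%.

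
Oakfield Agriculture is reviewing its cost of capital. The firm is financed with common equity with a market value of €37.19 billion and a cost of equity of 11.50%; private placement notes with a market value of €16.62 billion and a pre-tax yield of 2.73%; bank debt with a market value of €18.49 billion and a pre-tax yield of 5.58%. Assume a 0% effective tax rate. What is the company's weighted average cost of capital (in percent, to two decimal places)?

7.97%

Total capital V = 37.19 + 16.62 + 18.49 = 72.3.
Equity: weight = 37.19/72.3 = 0.5144; cost = 11.5%.
Private placement notes: weight = 16.62/72.3 = 0.2299; after-tax cost = 2.73% × (1 − 0%) = 2.7300%.
Bank debt: weight = 18.49/72.3 = 0.2557; after-tax cost = 5.58% × (1 − 0%) = 5.5800%.
WACC = 0.5144 × 11.5000% + 0.2299 × 2.7300% + 0.2557 × 5.5800% = 7.9700%.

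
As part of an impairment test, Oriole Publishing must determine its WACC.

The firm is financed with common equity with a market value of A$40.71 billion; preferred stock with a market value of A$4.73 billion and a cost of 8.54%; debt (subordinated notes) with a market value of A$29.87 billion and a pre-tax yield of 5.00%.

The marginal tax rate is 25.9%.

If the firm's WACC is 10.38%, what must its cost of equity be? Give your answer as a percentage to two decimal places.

Total capital V = 40.71 + 4.73 + 29.87 = 75.31.
Equity weight = 40.71/75.31 = 0.5406.
Preferred weight = 4.73/75.31 = 0.0628.
Subordinated notes weight = 29.87/75.31 = 0.3966.
Debt contribution = 0.3966 × 5% × (1 − 25.9%) = 1.4695%.
Preferred contribution = 0.0628 × 8.54% = 0.5364%.
Required equity contribution = 10.38% − 2.0059% = 8.3741%.
Re = 8.3741% / 0.5406 = 15.4914%.

15.49%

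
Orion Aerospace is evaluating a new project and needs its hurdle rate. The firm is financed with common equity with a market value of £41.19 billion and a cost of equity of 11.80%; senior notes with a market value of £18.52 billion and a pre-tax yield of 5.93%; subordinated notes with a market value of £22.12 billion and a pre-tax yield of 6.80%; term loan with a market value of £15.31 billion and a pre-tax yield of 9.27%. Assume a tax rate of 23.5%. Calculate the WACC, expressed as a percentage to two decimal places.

Total capital V = 41.19 + 18.52 + 22.12 + 15.31 = 97.14.
Equity: weight = 41.19/97.14 = 0.4240; cost = 11.8%.
Senior notes: weight = 18.52/97.14 = 0.1907; after-tax cost = 5.93% × (1 − 23.5%) = 4.5364%.
Subordinated notes: weight = 22.12/97.14 = 0.2277; after-tax cost = 6.8% × (1 − 23.5%) = 5.2020%.
Term loan: weight = 15.31/97.14 = 0.1576; after-tax cost = 9.27% × (1 − 23.5%) = 7.0915%.
WACC = 0.4240 × 11.8000% + 0.1907 × 4.5364% + 0.2277 × 5.2020% + 0.1576 × 7.0915% = 8.1706%.

8.17%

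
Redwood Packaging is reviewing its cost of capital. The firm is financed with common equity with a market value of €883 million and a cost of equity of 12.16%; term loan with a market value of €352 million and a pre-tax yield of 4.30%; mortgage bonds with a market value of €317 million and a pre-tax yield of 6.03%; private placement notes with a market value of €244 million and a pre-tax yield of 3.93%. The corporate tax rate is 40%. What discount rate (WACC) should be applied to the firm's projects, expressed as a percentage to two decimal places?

Total capital V = 883 + 352 + 317 + 244 = 1796.
Equity: weight = 883/1796 = 0.4916; cost = 12.16%.
Term loan: weight = 352/1796 = 0.1960; after-tax cost = 4.3% × (1 − 40%) = 2.5800%.
Mortgage bonds: weight = 317/1796 = 0.1765; after-tax cost = 6.03% × (1 − 40%) = 3.6180%.
Private placement notes: weight = 244/1796 = 0.1359; after-tax cost = 3.93% × (1 − 40%) = 2.3580%.
WACC = 0.4916 × 12.1600% + 0.1960 × 2.5800% + 0.1765 × 3.6180% + 0.1359 × 2.3580% = 7.4430%.

7.44%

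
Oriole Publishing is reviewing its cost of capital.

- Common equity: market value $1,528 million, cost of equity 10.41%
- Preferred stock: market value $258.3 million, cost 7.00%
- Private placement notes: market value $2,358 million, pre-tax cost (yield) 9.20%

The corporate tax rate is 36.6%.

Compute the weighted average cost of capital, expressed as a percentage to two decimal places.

7.59%

Total capital V = 1528 + 258.3 + 2358 = 4144.3.
Equity: weight = 1528/4144.3 = 0.3687; cost = 10.41%.
Preferred: weight = 258.3/4144.3 = 0.0623; cost = 7%.
Private placement notes: weight = 2358/4144.3 = 0.5690; after-tax cost = 9.2% × (1 − 36.6%) = 5.8328%.
WACC = 0.3687 × 10.4100% + 0.0623 × 7.0000% + 0.5690 × 5.8328% = 7.5932%.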